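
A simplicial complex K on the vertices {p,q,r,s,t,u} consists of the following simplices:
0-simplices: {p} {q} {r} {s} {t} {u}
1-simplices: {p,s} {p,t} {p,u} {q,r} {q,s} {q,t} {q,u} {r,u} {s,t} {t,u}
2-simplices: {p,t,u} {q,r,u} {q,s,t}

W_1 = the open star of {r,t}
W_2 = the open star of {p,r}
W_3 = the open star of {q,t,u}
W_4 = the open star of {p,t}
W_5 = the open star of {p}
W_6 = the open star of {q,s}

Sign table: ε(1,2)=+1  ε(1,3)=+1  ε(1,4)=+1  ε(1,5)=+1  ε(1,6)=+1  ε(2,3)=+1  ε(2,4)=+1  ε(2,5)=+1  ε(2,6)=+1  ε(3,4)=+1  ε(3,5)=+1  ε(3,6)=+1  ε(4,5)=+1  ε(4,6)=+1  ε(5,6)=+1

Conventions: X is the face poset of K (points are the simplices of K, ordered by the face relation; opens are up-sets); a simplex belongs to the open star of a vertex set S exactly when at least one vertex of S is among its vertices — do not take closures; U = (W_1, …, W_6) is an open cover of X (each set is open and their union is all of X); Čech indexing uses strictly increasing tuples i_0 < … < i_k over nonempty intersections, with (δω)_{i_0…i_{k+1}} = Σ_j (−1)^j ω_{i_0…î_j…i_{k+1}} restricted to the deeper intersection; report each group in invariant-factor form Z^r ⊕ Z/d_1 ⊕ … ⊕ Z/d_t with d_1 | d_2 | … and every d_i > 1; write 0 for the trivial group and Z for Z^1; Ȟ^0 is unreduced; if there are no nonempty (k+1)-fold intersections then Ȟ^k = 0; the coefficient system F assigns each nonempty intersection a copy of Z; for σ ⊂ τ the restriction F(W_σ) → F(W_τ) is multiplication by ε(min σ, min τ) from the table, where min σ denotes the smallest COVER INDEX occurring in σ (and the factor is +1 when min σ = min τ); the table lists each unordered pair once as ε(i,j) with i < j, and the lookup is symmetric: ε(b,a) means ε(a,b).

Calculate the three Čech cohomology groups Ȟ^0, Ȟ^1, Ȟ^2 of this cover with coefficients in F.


nonempty intersections:
  W1={{r},{t},{p,t},{q,r},{q,t},{r,u},{s,t},{t,u},{p,t,u},{q,r,u},{q,s,t}} W2={{p},{r},{p,s},{p,t},{p,u},{q,r},{r,u},{p,t,u},{q,r,u}} W3={{q},{t},{u},{p,t},{p,u},{q,r},{q,s},{q,t},{q,u},{r,u},{s,t},{t,u},{p,t,u},{q,r,u},{q,s,t}} W4={{p},{t},{p,s},{p,t},{p,u},{q,t},{s,t},{t,u},{p,t,u},{q,s,t}} W5={{p},{p,s},{p,t},{p,u},{p,t,u}} W6={{q},{s},{p,s},{q,r},{q,s},{q,t},{q,u},{s,t},{q,r,u},{q,s,t}}
  W12={{r},{p,t},{q,r},{r,u},{p,t,u},{q,r,u}} W13={{t},{p,t},{q,r},{q,t},{r,u},{s,t},{t,u},{p,t,u},{q,r,u},{q,s,t}} W14={{t},{p,t},{q,t},{s,t},{t,u},{p,t,u},{q,s,t}} W15={{p,t},{p,t,u}} W16={{q,r},{q,t},{s,t},{q,r,u},{q,s,t}} W23={{p,t},{p,u},{q,r},{r,u},{p,t,u},{q,r,u}} W24={{p},{p,s},{p,t},{p,u},{p,t,u}} W25={{p},{p,s},{p,t},{p,u},{p,t,u}} W26={{p,s},{q,r},{q,r,u}} W34={{t},{p,t},{p,u},{q,t},{s,t},{t,u},{p,t,u},{q,s,t}} W35={{p,t},{p,u},{p,t,u}} W36={{q},{q,r},{q,s},{q,t},{q,u},{s,t},{q,r,u},{q,s,t}} W45={{p},{p,s},{p,t},{p,u},{p,t,u}} W46={{p,s},{q,t},{s,t},{q,s,t}} W56={{p,s}}
  W123={{p,t},{q,r},{r,u},{p,t,u},{q,r,u}} W124={{p,t},{p,t,u}} W125={{p,t},{p,t,u}} W126={{q,r},{q,r,u}} W134={{t},{p,t},{q,t},{s,t},{t,u},{p,t,u},{q,s,t}} W135={{p,t},{p,t,u}} W136={{q,r},{q,t},{s,t},{q,r,u},{q,s,t}} W145={{p,t},{p,t,u}} W146={{q,t},{s,t},{q,s,t}} W234={{p,t},{p,u},{p,t,u}} W235={{p,t},{p,u},{p,t,u}} W236={{q,r},{q,r,u}} W245={{p},{p,s},{p,t},{p,u},{p,t,u}} W246={{p,s}} W256={{p,s}} W345={{p,t},{p,u},{p,t,u}} W346={{q,t},{s,t},{q,s,t}} W456={{p,s}}
  W1234={{p,t},{p,t,u}} W1235={{p,t},{p,t,u}} W1236={{q,r},{q,r,u}} W1245={{p,t},{p,t,u}} W1345={{p,t},{p,t,u}} W1346={{q,t},{s,t},{q,s,t}} W2345={{p,t},{p,u},{p,t,u}} W2456={{p,s}}
  W12345={{p,t},{p,t,u}}
C dims 6,15,18,8; δ0: rk 5, SNF 1^5; δ1: rk 10, SNF 1^10; δ2: rk 7, SNF 1^7
Ȟ^0: (6−5)−0=1 ⇒ Z
Ȟ^1: (15−10)−5=0 ⇒ 0
Ȟ^2: (18−7)−10=1 ⇒ Z

Ȟ^0(U;F) ≅ Z,  Ȟ^1(U;F) ≅ 0,  Ȟ^2(U;F) ≅ Z


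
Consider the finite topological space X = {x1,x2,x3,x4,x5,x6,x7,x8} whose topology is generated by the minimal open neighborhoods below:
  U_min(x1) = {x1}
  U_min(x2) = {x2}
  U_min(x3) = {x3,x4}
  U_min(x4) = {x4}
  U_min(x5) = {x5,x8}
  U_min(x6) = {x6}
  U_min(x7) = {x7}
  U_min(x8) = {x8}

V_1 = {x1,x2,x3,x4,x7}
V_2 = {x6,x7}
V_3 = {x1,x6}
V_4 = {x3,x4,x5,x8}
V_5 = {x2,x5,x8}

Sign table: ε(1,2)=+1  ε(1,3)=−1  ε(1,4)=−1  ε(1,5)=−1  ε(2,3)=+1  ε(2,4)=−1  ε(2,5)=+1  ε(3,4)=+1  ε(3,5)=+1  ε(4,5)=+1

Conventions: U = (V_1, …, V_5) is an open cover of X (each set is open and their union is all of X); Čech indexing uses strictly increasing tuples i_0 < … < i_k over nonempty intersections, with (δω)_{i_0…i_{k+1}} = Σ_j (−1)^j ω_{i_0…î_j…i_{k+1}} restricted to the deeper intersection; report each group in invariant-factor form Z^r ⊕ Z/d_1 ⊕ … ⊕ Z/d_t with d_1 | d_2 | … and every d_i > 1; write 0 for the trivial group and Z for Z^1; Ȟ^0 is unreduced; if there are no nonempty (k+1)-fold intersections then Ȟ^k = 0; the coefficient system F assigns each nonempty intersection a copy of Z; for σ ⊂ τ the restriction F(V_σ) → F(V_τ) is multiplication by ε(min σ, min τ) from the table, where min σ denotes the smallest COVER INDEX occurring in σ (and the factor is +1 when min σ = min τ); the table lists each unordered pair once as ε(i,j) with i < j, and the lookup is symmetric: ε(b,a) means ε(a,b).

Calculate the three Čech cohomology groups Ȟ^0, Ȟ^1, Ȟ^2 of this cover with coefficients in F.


Ȟ^0 = 0, Ȟ^1 = Z ⊕ Z/2 and Ȟ^2 = 0

nerve of the cover:
  V12={x7} V13={x1} V14={x3,x4} V15={x2} V23={x6} V45={x5,x8}
C dims 5,6; δ0: rk 5, SNF 1^4·2
Ȟ^0 = (5 − 5) − 0 = 0, so Ȟ^0 ≅ 0
Ȟ^1 = (6 − 0) − 5 = 1 plus torsion [2], so Ȟ^1 ≅ Z ⊕ Z/2
Ȟ^2 = (0 − 0) − 0 = 0, so Ȟ^2 ≅ 0


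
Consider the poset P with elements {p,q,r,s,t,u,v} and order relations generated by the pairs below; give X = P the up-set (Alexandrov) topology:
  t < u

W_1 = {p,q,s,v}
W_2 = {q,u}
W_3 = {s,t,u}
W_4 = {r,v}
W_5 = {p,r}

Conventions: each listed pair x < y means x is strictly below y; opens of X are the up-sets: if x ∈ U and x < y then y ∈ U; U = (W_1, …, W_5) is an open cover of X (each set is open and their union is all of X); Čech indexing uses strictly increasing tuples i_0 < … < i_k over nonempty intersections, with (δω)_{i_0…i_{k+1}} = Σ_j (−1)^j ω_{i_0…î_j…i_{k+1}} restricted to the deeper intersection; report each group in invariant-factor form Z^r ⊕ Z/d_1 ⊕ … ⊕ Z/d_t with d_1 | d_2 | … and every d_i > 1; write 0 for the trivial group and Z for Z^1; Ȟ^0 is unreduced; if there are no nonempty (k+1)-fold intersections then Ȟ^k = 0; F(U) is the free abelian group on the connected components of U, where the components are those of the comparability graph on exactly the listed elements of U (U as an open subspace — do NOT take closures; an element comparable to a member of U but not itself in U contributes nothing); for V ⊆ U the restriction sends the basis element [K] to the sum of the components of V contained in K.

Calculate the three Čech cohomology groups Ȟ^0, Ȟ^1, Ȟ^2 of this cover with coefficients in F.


nerve simplices:
  W12={q} W13={s} W14={v} W15={p} W23={u} W45={r}
components per intersection:
  W1: {p} {q} {s} {v}
  W2: {q} {u}
  W3: {s} {t,u}
  W4: {r} {v}
  W5: {p} {r}
  W12: {q}
  W13: {s}
  W14: {v}
  W15: {p}
  W23: {u}
  W45: {r}
C dims 12,6; δ0: rk 6, SNF 1^6
degree 0: 12−6−0 = 6 → Ȟ^0 ≅ Z^6
degree 1: 6−0−6 = 0 → Ȟ^1 ≅ 0
degree 2: 0−0−0 = 0 → Ȟ^2 ≅ 0

Ȟ^0(U;F) ≅ Z^6,  Ȟ^1(U;F) ≅ 0,  Ȟ^2(U;F) ≅ 0


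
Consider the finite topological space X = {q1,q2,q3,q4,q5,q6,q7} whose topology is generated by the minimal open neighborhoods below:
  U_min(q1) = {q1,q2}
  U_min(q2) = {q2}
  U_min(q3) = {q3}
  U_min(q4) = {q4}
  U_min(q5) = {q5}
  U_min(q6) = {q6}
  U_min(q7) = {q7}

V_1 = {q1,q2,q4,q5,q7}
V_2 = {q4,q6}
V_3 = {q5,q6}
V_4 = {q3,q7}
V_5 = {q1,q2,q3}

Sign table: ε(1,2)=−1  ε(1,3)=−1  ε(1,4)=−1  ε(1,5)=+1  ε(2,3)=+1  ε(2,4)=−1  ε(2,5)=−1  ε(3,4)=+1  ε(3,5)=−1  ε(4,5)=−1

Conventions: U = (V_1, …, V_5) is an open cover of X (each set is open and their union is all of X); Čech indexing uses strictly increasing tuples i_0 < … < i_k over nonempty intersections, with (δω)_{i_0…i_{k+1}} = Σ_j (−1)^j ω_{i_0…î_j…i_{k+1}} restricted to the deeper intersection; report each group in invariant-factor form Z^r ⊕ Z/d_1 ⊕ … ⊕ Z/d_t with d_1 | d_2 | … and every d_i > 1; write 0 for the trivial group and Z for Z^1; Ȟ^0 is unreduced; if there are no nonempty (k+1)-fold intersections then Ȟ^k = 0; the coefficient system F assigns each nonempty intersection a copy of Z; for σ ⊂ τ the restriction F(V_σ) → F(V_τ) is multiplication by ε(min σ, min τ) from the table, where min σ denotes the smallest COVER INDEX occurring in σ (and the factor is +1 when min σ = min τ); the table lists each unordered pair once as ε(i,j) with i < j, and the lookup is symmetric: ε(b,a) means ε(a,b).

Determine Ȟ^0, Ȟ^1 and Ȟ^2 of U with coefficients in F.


Ȟ^0 ≅ Z; Ȟ^1 ≅ Z^2; Ȟ^2 ≅ 0

intersection data:
  V12={q4} V13={q5} V14={q7} V15={q1,q2} V23={q6} V45={q3}
C dims 5,6; δ0: rk 4, SNF 1^4
Ȟ^0 = (5 − 4) − 0 = 1, so Ȟ^0 ≅ Z
Ȟ^1 = (6 − 0) − 4 = 2, so Ȟ^1 ≅ Z^2
Ȟ^2 = (0 − 0) − 0 = 0, so Ȟ^2 ≅ 0


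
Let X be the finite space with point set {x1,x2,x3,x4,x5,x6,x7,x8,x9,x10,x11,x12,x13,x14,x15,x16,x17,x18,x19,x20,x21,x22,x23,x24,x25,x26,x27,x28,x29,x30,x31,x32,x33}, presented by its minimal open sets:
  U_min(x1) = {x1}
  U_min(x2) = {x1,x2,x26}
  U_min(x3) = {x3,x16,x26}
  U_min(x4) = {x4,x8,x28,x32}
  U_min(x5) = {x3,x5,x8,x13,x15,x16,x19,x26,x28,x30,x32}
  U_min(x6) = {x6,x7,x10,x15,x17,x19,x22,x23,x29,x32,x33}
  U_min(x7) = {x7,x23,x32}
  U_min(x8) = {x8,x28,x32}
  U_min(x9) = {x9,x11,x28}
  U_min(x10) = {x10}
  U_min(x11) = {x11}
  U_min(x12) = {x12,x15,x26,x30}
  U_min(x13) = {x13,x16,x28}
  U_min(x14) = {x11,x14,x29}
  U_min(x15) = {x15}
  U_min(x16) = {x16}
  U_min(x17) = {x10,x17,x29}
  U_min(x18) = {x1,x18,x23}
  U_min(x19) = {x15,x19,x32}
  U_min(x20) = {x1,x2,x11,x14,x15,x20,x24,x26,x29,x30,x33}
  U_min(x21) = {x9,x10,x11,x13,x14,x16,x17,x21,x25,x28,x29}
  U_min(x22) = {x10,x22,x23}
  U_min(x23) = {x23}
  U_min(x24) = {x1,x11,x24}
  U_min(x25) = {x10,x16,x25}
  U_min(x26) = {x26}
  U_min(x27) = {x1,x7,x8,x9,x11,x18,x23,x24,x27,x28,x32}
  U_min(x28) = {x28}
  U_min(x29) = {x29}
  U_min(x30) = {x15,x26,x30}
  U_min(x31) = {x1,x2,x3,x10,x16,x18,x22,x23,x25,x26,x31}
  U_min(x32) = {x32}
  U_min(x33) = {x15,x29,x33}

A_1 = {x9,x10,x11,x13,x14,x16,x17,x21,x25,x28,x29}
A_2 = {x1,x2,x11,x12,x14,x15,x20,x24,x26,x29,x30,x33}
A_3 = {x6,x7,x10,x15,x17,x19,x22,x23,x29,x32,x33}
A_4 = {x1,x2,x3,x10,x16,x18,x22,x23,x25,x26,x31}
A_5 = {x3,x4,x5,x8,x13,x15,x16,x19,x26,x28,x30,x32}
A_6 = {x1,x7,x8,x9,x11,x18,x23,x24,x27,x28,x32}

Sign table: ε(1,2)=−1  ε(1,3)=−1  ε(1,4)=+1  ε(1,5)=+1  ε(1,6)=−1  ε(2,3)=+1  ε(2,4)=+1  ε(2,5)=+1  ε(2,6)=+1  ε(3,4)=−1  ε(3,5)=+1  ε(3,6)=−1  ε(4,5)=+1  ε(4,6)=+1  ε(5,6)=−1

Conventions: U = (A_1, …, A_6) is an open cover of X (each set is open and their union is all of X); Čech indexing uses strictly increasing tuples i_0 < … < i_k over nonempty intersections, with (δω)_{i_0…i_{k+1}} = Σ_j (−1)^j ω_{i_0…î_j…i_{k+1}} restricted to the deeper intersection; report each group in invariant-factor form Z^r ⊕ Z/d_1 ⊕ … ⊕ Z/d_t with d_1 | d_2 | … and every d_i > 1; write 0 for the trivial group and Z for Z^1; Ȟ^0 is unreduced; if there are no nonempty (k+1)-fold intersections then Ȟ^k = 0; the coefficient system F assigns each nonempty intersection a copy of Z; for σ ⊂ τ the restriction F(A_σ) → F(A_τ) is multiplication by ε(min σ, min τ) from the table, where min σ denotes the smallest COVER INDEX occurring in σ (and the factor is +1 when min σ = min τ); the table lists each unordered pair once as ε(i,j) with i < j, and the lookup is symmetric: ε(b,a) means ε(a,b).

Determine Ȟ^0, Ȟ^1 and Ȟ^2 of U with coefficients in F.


nonempty intersections:
  A12={x11,x14,x29} A13={x10,x17,x29} A14={x10,x16,x25} A15={x13,x16,x28} A16={x9,x11,x28} A23={x15,x29,x33} A24={x1,x2,x26} A25={x15,x26,x30} A26={x1,x11,x24} A34={x10,x22,x23} A35={x15,x19,x32} A36={x7,x23,x32} A45={x3,x16,x26} A46={x1,x18,x23} A56={x8,x28,x32}
  A123={x29} A126={x11} A134={x10} A145={x16} A156={x28} A235={x15} A245={x26} A246={x1} A346={x23} A356={x32}
C dims 6,15,10; δ0: rk 6, SNF 1^5·2; δ1: rk 9, SNF 1^9
Ȟ^0: (6−6)−0=0 ⇒ 0
Ȟ^1: (15−9)−6=0 plus torsion [2] ⇒ Z/2
Ȟ^2: (10−0)−9=1 ⇒ Z

Ȟ^0 ≅ 0, Ȟ^1 ≅ Z/2 and Ȟ^2 ≅ Z


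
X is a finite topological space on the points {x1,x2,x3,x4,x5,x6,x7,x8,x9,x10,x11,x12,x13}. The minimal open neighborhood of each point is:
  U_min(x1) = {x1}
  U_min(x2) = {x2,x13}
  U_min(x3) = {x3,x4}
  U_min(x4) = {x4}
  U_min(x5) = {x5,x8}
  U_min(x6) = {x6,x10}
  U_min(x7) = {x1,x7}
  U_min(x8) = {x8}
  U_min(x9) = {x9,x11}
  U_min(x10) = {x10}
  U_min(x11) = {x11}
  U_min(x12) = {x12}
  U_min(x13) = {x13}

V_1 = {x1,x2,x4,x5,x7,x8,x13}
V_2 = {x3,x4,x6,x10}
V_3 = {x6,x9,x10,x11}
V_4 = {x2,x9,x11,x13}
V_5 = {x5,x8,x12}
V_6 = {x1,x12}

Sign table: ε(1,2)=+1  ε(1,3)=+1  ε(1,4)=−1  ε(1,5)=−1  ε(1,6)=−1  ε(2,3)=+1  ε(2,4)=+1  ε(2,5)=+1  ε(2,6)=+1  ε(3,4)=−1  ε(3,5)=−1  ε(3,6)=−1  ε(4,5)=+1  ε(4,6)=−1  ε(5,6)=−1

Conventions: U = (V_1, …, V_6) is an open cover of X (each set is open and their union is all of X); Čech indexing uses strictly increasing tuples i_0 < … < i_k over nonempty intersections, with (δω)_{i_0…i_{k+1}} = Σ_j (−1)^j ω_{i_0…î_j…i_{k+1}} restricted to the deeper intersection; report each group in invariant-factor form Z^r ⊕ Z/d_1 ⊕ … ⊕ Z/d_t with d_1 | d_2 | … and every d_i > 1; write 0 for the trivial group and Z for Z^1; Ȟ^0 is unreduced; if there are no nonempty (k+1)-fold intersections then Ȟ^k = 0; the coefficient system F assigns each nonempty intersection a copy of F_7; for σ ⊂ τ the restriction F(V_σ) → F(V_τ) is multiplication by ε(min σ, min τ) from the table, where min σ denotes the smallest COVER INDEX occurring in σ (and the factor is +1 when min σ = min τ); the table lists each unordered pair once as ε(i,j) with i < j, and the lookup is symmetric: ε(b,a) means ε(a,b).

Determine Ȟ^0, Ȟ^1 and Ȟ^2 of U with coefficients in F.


intersection data:
  V12={x4} V14={x2,x13} V15={x5,x8} V16={x1} V23={x6,x10} V34={x9,x11} V56={x12}
C dims 6,7; δ0: rk_F7 6
Ȟ^0 = (6 − 6) − 0 = 0, so Ȟ^0 ≅ 0
Ȟ^1 = (7 − 0) − 6 = 1, so Ȟ^1 ≅ Z/7
Ȟ^2 = (0 − 0) − 0 = 0, so Ȟ^2 ≅ 0

Ȟ^0 = 0; Ȟ^1 = Z/7; Ȟ^2 = 0


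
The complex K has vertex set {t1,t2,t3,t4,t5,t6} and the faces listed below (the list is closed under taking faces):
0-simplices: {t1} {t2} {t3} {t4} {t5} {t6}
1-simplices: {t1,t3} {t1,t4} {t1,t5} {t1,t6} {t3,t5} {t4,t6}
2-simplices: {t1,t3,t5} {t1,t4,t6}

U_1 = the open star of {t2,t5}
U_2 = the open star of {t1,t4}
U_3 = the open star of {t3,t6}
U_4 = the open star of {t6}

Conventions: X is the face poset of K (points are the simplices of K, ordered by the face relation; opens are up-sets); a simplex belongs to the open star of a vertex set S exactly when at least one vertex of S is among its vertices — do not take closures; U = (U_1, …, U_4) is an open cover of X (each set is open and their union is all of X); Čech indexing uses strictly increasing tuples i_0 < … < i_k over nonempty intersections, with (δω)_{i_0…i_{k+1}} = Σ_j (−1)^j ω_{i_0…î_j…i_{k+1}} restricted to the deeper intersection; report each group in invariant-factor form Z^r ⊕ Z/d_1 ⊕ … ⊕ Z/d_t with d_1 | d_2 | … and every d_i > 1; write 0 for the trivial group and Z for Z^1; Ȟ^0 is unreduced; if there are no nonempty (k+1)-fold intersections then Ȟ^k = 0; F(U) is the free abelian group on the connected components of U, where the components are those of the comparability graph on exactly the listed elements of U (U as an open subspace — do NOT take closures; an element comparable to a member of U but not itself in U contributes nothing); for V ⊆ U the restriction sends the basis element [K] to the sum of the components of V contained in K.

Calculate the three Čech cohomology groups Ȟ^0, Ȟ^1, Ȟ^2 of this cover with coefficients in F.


nerve simplices:
  U1={{t2},{t5},{t1,t5},{t3,t5},{t1,t3,t5}} U2={{t1},{t4},{t1,t3},{t1,t4},{t1,t5},{t1,t6},{t4,t6},{t1,t3,t5},{t1,t4,t6}} U3={{t3},{t6},{t1,t3},{t1,t6},{t3,t5},{t4,t6},{t1,t3,t5},{t1,t4,t6}} U4={{t6},{t1,t6},{t4,t6},{t1,t4,t6}}
  U12={{t1,t5},{t1,t3,t5}} U13={{t3,t5},{t1,t3,t5}} U23={{t1,t3},{t1,t6},{t4,t6},{t1,t3,t5},{t1,t4,t6}} U24={{t1,t6},{t4,t6},{t1,t4,t6}} U34={{t6},{t1,t6},{t4,t6},{t1,t4,t6}}
  U123={{t1,t3,t5}} U234={{t1,t6},{t4,t6},{t1,t4,t6}}
components per intersection:
  U1: {{t2}} {{t5},{t1,t5},{t3,t5},{t1,t3,t5}}
  U2: {{t1},{t4},{t1,t3},{t1,t4},{t1,t5},{t1,t6},{t4,t6},{t1,t3,t5},{t1,t4,t6}}
  U3: {{t3},{t1,t3},{t3,t5},{t1,t3,t5}} {{t6},{t1,t6},{t4,t6},{t1,t4,t6}}
  U4: {{t6},{t1,t6},{t4,t6},{t1,t4,t6}}
  U12: {{t1,t5},{t1,t3,t5}}
  U13: {{t3,t5},{t1,t3,t5}}
  U23: {{t1,t3},{t1,t3,t5}} {{t1,t6},{t4,t6},{t1,t4,t6}}
  U24: {{t1,t6},{t4,t6},{t1,t4,t6}}
  U34: {{t6},{t1,t6},{t4,t6},{t1,t4,t6}}
  U123: {{t1,t3,t5}}
  U234: {{t1,t6},{t4,t6},{t1,t4,t6}}
C dims 6,6,2; δ0: rk 4, SNF 1^4; δ1: rk 2, SNF 1^2
degree 0: 6−4−0 = 2 → Ȟ^0 ≅ Z^2
degree 1: 6−2−4 = 0 → Ȟ^1 ≅ 0
degree 2: 2−0−2 = 0 → Ȟ^2 ≅ 0

Ȟ^0(U;F) ≅ Z^2,  Ȟ^1(U;F) ≅ 0,  Ȟ^2(U;F) ≅ 0


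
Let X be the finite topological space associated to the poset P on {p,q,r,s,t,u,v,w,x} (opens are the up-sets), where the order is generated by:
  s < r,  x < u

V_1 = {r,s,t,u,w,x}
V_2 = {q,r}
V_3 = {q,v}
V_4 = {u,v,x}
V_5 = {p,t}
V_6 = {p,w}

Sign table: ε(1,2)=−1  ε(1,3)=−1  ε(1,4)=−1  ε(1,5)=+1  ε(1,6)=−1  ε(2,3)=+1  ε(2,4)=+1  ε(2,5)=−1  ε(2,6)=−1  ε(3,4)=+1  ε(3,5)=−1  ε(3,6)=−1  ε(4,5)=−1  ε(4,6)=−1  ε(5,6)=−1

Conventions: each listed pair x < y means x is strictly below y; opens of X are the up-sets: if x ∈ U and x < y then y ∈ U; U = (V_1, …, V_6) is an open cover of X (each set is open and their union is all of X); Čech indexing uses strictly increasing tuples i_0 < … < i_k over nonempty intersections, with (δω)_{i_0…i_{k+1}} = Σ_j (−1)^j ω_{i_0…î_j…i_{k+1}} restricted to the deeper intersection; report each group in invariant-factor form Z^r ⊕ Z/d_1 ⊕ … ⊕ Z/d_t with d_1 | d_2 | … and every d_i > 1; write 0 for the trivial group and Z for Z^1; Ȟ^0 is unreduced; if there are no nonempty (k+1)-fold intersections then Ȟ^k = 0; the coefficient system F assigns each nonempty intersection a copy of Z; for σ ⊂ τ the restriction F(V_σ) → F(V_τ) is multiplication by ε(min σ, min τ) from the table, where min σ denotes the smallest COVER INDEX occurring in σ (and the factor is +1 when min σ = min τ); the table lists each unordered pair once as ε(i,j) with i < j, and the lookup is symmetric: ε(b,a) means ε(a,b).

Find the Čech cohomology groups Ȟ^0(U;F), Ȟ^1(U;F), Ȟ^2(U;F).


Ȟ^0 ≅ Z, Ȟ^1 ≅ Z^2, Ȟ^2 ≅ 0

nonempty overlaps:
  V12={r} V14={u,x} V15={t} V16={w} V23={q} V34={v} V56={p}
C dims 6,7; δ0: rk 5, SNF 1^5
degree 0: 6−5−0 = 1 → Ȟ^0 ≅ Z
degree 1: 7−0−5 = 2 → Ȟ^1 ≅ Z^2
degree 2: 0−0−0 = 0 → Ȟ^2 ≅ 0


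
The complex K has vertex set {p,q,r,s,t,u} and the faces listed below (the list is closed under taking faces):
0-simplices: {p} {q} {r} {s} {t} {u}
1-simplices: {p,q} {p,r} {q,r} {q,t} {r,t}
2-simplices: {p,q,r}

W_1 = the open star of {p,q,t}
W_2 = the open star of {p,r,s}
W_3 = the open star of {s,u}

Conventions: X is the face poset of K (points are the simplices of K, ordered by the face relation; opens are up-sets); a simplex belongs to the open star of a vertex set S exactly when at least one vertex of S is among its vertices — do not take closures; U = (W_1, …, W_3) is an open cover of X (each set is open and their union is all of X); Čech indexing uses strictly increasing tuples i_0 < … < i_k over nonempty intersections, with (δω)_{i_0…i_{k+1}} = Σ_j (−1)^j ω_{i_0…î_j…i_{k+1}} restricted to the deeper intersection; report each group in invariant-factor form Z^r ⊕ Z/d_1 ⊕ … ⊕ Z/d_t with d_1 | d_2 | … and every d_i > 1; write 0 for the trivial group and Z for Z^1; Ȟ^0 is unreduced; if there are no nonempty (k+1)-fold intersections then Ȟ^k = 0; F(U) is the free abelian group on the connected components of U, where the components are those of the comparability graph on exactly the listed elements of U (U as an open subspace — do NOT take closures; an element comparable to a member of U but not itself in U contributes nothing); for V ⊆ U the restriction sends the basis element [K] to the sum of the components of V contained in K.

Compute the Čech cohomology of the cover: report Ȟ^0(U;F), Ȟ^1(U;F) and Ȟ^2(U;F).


nerve of the cover:
  W1={{p},{q},{t},{p,q},{p,r},{q,r},{q,t},{r,t},{p,q,r}} W2={{p},{r},{s},{p,q},{p,r},{q,r},{r,t},{p,q,r}} W3={{s},{u}}
  W12={{p},{p,q},{p,r},{q,r},{r,t},{p,q,r}} W23={{s}}
components per intersection:
  W1: {{p},{q},{t},{p,q},{p,r},{q,r},{q,t},{r,t},{p,q,r}}
  W2: {{p},{r},{p,q},{p,r},{q,r},{r,t},{p,q,r}} {{s}}
  W3: {{s}} {{u}}
  W12: {{p},{p,q},{p,r},{q,r},{p,q,r}} {{r,t}}
  W23: {{s}}
C dims 5,3; δ0: rk 2, SNF 1^2
Ȟ^0 = (5 − 2) − 0 = 3, so Ȟ^0 ≅ Z^3
Ȟ^1 = (3 − 0) − 2 = 1, so Ȟ^1 ≅ Z
Ȟ^2 = (0 − 0) − 0 = 0, so Ȟ^2 ≅ 0

Ȟ^0 ≅ Z^3; Ȟ^1 ≅ Z; Ȟ^2 ≅ 0


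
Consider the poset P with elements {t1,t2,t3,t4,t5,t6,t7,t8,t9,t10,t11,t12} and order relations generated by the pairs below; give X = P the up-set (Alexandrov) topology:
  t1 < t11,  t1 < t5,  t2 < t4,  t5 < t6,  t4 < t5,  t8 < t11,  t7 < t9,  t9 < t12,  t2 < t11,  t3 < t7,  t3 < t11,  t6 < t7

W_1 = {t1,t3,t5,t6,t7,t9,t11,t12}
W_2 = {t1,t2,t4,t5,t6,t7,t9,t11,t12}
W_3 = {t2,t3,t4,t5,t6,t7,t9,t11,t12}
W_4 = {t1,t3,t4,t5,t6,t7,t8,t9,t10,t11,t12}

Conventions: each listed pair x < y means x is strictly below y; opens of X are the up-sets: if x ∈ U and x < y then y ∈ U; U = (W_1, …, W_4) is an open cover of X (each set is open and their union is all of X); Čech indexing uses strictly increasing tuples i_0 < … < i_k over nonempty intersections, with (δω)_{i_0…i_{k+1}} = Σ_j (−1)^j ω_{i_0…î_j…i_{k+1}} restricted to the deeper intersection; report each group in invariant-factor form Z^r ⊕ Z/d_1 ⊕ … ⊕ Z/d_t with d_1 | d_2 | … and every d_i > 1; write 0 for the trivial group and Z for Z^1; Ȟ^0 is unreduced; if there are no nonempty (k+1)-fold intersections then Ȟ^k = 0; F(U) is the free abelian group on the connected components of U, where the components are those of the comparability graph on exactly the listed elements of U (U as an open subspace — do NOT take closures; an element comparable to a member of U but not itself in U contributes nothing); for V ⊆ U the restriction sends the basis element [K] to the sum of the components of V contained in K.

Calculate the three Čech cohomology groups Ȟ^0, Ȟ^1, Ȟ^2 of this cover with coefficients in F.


Ȟ^0 = Z^2; Ȟ^1 = 0; Ȟ^2 = Z

cover nerve:
  W12={t1,t5,t6,t7,t9,t11,t12} W13={t3,t5,t6,t7,t9,t11,t12} W14={t1,t3,t5,t6,t7,t9,t11,t12} W23={t2,t4,t5,t6,t7,t9,t11,t12} W24={t1,t4,t5,t6,t7,t9,t11,t12} W34={t3,t4,t5,t6,t7,t9,t11,t12}
  W123={t5,t6,t7,t9,t11,t12} W124={t1,t5,t6,t7,t9,t11,t12} W134={t3,t5,t6,t7,t9,t11,t12} W234={t4,t5,t6,t7,t9,t11,t12}
  W1234={t5,t6,t7,t9,t11,t12}
components per intersection:
  W1: {t1,t3,t5,t6,t7,t9,t11,t12}
  W2: {t1,t2,t4,t5,t6,t7,t9,t11,t12}
  W3: {t2,t3,t4,t5,t6,t7,t9,t11,t12}
  W4: {t1,t3,t4,t5,t6,t7,t8,t9,t11,t12} {t10}
  W12: {t1,t5,t6,t7,t9,t11,t12}
  W13: {t3,t5,t6,t7,t9,t11,t12}
  W14: {t1,t3,t5,t6,t7,t9,t11,t12}
  W23: {t2,t4,t5,t6,t7,t9,t11,t12}
  W24: {t1,t4,t5,t6,t7,t9,t11,t12}
  W34: {t3,t4,t5,t6,t7,t9,t11,t12}
  W123: {t5,t6,t7,t9,t12} {t11}
  W124: {t1,t5,t6,t7,t9,t11,t12}
  W134: {t3,t5,t6,t7,t9,t11,t12}
  W234: {t4,t5,t6,t7,t9,t12} {t11}
  W1234: {t5,t6,t7,t9,t12} {t11}
C dims 5,6,6,2; δ0: rk 3, SNF 1^3; δ1: rk 3, SNF 1^3; δ2: rk 2, SNF 1^2
Ȟ^0: (5−3)−0=2 ⇒ Z^2
Ȟ^1: (6−3)−3=0 ⇒ 0
Ȟ^2: (6−2)−3=1 ⇒ Z


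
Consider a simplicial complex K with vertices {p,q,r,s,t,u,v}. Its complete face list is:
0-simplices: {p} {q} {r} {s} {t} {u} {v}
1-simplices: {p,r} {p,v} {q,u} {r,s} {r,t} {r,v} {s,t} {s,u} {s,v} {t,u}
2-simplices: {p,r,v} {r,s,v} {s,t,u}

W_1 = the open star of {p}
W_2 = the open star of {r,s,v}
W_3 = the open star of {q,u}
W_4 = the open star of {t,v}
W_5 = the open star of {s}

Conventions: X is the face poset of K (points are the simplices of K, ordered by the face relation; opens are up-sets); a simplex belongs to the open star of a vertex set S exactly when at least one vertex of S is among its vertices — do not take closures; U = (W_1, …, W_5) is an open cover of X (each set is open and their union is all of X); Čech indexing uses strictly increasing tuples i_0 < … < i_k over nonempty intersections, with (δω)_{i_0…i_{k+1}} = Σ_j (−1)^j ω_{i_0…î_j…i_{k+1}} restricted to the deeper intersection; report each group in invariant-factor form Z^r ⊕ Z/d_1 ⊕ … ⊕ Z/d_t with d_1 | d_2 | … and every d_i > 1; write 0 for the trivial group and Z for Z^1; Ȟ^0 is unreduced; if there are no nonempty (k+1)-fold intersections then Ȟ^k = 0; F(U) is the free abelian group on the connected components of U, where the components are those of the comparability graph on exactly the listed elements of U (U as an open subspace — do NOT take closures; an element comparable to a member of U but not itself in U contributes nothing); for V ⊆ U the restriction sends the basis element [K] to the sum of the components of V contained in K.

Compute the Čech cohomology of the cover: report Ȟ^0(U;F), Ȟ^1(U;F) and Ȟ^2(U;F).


Ȟ^0 = Z; Ȟ^1 = Z; Ȟ^2 = 0

cover nerve:
  W1={{p},{p,r},{p,v},{p,r,v}} W2={{r},{s},{v},{p,r},{p,v},{r,s},{r,t},{r,v},{s,t},{s,u},{s,v},{p,r,v},{r,s,v},{s,t,u}} W3={{q},{u},{q,u},{s,u},{t,u},{s,t,u}} W4={{t},{v},{p,v},{r,t},{r,v},{s,t},{s,v},{t,u},{p,r,v},{r,s,v},{s,t,u}} W5={{s},{r,s},{s,t},{s,u},{s,v},{r,s,v},{s,t,u}}
  W12={{p,r},{p,v},{p,r,v}} W14={{p,v},{p,r,v}} W23={{s,u},{s,t,u}} W24={{v},{p,v},{r,t},{r,v},{s,t},{s,v},{p,r,v},{r,s,v},{s,t,u}} W25={{s},{r,s},{s,t},{s,u},{s,v},{r,s,v},{s,t,u}} W34={{t,u},{s,t,u}} W35={{s,u},{s,t,u}} W45={{s,t},{s,v},{r,s,v},{s,t,u}}
  W124={{p,v},{p,r,v}} W234={{s,t,u}} W235={{s,u},{s,t,u}} W245={{s,t},{s,v},{r,s,v},{s,t,u}} W345={{s,t,u}}
  W2345={{s,t,u}}
components per intersection:
  W1: {{p},{p,r},{p,v},{p,r,v}}
  W2: {{r},{s},{v},{p,r},{p,v},{r,s},{r,t},{r,v},{s,t},{s,u},{s,v},{p,r,v},{r,s,v},{s,t,u}}
  W3: {{q},{u},{q,u},{s,u},{t,u},{s,t,u}}
  W4: {{t},{r,t},{s,t},{t,u},{s,t,u}} {{v},{p,v},{r,v},{s,v},{p,r,v},{r,s,v}}
  W5: {{s},{r,s},{s,t},{s,u},{s,v},{r,s,v},{s,t,u}}
  W12: {{p,r},{p,v},{p,r,v}}
  W14: {{p,v},{p,r,v}}
  W23: {{s,u},{s,t,u}}
  W24: {{v},{p,v},{r,v},{s,v},{p,r,v},{r,s,v}} {{r,t}} {{s,t},{s,t,u}}
  W25: {{s},{r,s},{s,t},{s,u},{s,v},{r,s,v},{s,t,u}}
  W34: {{t,u},{s,t,u}}
  W35: {{s,u},{s,t,u}}
  W45: {{s,t},{s,t,u}} {{s,v},{r,s,v}}
  W124: {{p,v},{p,r,v}}
  W234: {{s,t,u}}
  W235: {{s,u},{s,t,u}}
  W245: {{s,t},{s,t,u}} {{s,v},{r,s,v}}
  W345: {{s,t,u}}
  W2345: {{s,t,u}}
C dims 6,11,6,1; δ0: rk 5, SNF 1^5; δ1: rk 5, SNF 1^5; δ2: rk 1, SNF 1^1
Ȟ^0: (6−5)−0=1 ⇒ Z
Ȟ^1: (11−5)−5=1 ⇒ Z
Ȟ^2: (6−1)−5=0 ⇒ 0


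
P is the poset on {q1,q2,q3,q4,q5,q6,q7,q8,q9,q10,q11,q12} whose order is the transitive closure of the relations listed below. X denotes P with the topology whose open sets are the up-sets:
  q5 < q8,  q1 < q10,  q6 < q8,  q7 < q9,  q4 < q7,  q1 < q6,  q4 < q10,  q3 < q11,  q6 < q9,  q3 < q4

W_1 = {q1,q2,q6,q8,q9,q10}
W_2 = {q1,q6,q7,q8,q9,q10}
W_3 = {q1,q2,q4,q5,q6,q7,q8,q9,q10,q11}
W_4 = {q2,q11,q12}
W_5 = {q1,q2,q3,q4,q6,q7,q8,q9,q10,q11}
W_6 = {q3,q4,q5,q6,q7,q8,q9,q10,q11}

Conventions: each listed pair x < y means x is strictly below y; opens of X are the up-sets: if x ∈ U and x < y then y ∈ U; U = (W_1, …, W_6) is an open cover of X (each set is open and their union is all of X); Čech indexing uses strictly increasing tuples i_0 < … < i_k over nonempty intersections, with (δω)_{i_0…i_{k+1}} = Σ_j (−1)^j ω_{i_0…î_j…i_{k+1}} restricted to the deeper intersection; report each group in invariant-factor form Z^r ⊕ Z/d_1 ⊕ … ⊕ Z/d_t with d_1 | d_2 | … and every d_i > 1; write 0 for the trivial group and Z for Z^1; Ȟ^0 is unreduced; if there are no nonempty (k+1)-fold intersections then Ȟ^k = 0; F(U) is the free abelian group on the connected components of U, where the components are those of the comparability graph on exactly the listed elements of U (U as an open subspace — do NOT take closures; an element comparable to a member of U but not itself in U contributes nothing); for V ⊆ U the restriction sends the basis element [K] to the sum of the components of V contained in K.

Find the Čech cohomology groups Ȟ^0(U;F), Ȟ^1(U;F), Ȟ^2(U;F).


Ȟ^0 = Z^3; Ȟ^1 = 0; Ȟ^2 = 0

nerve of the cover:
  W12={q1,q6,q8,q9,q10} W13={q1,q2,q6,q8,q9,q10} W14={q2} W15={q1,q2,q6,q8,q9,q10} W16={q6,q8,q9,q10} W23={q1,q6,q7,q8,q9,q10} W25={q1,q6,q7,q8,q9,q10} W26={q6,q7,q8,q9,q10} W34={q2,q11} W35={q1,q2,q4,q6,q7,q8,q9,q10,q11} W36={q4,q5,q6,q7,q8,q9,q10,q11} W45={q2,q11} W46={q11} W56={q3,q4,q6,q7,q8,q9,q10,q11}
  W123={q1,q6,q8,q9,q10} W125={q1,q6,q8,q9,q10} W126={q6,q8,q9,q10} W134={q2} W135={q1,q2,q6,q8,q9,q10} W136={q6,q8,q9,q10} W145={q2} W156={q6,q8,q9,q10} W235={q1,q6,q7,q8,q9,q10} W236={q6,q7,q8,q9,q10} W256={q6,q7,q8,q9,q10} W345={q2,q11} W346={q11} W356={q4,q6,q7,q8,q9,q10,q11} W456={q11}
  W1235={q1,q6,q8,q9,q10} W1236={q6,q8,q9,q10} W1256={q6,q8,q9,q10} W1345={q2} W1356={q6,q8,q9,q10} W2356={q6,q7,q8,q9,q10} W3456={q11}
  W12356={q6,q8,q9,q10}
components per intersection:
  W1: {q1,q6,q8,q9,q10} {q2}
  W2: {q1,q6,q7,q8,q9,q10}
  W3: {q1,q4,q5,q6,q7,q8,q9,q10} {q2} {q11}
  W4: {q2} {q11} {q12}
  W5: {q1,q3,q4,q6,q7,q8,q9,q10,q11} {q2}
  W6: {q3,q4,q5,q6,q7,q8,q9,q10,q11}
  W12: {q1,q6,q8,q9,q10}
  W13: {q1,q6,q8,q9,q10} {q2}
  W14: {q2}
  W15: {q1,q6,q8,q9,q10} {q2}
  W16: {q6,q8,q9} {q10}
  W23: {q1,q6,q7,q8,q9,q10}
  W25: {q1,q6,q7,q8,q9,q10}
  W26: {q6,q7,q8,q9} {q10}
  W34: {q2} {q11}
  W35: {q1,q4,q6,q7,q8,q9,q10} {q2} {q11}
  W36: {q4,q5,q6,q7,q8,q9,q10} {q11}
  W45: {q2} {q11}
  W46: {q11}
  W56: {q3,q4,q6,q7,q8,q9,q10,q11}
  W123: {q1,q6,q8,q9,q10}
  W125: {q1,q6,q8,q9,q10}
  W126: {q6,q8,q9} {q10}
  W134: {q2}
  W135: {q1,q6,q8,q9,q10} {q2}
  W136: {q6,q8,q9} {q10}
  W145: {q2}
  W156: {q6,q8,q9} {q10}
  W235: {q1,q6,q7,q8,q9,q10}
  W236: {q6,q7,q8,q9} {q10}
  W256: {q6,q7,q8,q9} {q10}
  W345: {q2} {q11}
  W346: {q11}
  W356: {q4,q6,q7,q8,q9,q10} {q11}
  W456: {q11}
  W1235: {q1,q6,q8,q9,q10}
  W1236: {q6,q8,q9} {q10}
  W1256: {q6,q8,q9} {q10}
  W1345: {q2}
  W1356: {q6,q8,q9} {q10}
  W2356: {q6,q7,q8,q9} {q10}
  W3456: {q11}
  W12356: {q6,q8,q9} {q10}
C dims 12,23,23,11; δ0: rk 9, SNF 1^9; δ1: rk 14, SNF 1^14; δ2: rk 9, SNF 1^9
Ȟ^0 = (12 − 9) − 0 = 3, so Ȟ^0 ≅ Z^3
Ȟ^1 = (23 − 14) − 9 = 0, so Ȟ^1 ≅ 0
Ȟ^2 = (23 − 9) − 14 = 0, so Ȟ^2 ≅ 0


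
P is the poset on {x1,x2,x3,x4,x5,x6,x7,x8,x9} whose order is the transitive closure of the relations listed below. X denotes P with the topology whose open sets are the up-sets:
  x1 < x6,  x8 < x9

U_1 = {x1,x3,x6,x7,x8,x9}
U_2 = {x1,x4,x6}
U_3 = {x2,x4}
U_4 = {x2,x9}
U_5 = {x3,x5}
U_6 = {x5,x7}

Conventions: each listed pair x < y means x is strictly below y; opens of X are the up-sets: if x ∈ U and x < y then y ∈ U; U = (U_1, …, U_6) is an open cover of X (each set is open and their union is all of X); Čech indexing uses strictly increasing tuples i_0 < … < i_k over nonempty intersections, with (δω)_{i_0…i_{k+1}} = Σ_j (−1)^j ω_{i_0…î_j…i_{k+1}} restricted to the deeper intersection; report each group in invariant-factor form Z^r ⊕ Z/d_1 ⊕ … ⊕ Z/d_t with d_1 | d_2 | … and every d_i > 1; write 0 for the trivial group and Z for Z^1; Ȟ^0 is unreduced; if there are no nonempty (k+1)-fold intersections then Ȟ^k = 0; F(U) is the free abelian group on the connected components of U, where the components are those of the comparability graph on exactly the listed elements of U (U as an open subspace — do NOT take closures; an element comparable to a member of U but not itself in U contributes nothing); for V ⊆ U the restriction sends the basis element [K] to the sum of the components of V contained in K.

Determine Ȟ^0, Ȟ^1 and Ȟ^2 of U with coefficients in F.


nonempty intersections:
  U12={x1,x6} U14={x9} U15={x3} U16={x7} U23={x4} U34={x2} U56={x5}
components per intersection:
  U1: {x1,x6} {x3} {x7} {x8,x9}
  U2: {x1,x6} {x4}
  U3: {x2} {x4}
  U4: {x2} {x9}
  U5: {x3} {x5}
  U6: {x5} {x7}
  U12: {x1,x6}
  U14: {x9}
  U15: {x3}
  U16: {x7}
  U23: {x4}
  U34: {x2}
  U56: {x5}
C dims 14,7; δ0: rk 7, SNF 1^7
Ȟ^0: (14−7)−0=7 ⇒ Z^7
Ȟ^1: (7−0)−7=0 ⇒ 0
Ȟ^2: (0−0)−0=0 ⇒ 0

Ȟ^0 ≅ Z^7; Ȟ^1 ≅ 0; Ȟ^2 ≅ 0


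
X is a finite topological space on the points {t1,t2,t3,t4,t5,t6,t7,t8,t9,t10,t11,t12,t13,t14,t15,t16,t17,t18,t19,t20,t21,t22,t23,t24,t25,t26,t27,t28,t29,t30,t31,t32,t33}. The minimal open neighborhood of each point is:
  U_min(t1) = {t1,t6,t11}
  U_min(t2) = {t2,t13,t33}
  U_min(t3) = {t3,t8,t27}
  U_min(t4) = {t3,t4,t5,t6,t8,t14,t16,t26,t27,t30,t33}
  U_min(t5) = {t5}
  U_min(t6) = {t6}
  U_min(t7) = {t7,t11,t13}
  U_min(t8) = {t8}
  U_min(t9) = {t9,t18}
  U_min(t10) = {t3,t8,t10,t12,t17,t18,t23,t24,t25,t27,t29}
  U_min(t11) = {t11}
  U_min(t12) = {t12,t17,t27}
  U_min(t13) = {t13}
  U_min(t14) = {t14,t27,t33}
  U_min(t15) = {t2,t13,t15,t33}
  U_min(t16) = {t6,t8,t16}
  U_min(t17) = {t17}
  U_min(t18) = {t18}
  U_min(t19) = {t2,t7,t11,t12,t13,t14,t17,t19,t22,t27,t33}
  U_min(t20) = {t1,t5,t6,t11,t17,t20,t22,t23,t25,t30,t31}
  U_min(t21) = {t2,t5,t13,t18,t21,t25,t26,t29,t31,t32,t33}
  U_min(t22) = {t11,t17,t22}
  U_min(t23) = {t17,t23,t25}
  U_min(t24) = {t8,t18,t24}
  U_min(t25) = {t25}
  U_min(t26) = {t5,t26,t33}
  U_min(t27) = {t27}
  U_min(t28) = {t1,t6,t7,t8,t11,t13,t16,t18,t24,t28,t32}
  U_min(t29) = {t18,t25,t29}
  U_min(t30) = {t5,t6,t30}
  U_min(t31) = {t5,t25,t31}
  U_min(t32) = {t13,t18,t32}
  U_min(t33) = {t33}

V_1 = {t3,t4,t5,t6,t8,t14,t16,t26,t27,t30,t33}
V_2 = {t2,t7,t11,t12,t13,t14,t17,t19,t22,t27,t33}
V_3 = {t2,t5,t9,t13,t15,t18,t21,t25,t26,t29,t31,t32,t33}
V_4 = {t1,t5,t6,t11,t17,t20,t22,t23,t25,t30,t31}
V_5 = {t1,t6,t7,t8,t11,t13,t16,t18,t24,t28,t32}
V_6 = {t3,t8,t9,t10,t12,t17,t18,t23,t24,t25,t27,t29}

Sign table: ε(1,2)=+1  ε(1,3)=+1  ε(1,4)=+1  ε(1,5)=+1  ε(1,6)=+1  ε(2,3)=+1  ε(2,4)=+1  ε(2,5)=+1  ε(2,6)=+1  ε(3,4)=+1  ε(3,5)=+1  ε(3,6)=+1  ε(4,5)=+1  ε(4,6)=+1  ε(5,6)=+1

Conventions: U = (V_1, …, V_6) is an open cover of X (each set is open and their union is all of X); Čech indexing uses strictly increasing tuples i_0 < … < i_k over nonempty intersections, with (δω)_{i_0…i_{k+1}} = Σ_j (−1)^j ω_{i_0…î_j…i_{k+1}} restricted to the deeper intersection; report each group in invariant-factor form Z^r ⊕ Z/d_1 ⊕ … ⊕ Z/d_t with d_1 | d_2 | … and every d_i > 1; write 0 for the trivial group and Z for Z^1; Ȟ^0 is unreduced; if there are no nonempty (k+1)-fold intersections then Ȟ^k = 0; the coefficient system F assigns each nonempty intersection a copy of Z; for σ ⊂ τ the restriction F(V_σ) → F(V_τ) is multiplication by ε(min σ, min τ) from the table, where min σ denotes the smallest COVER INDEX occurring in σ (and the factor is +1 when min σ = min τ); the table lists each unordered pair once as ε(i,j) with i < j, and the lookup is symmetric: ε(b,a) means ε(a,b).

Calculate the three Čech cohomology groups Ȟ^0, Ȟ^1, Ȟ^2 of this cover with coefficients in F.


Ȟ^0 = Z, Ȟ^1 = 0 and Ȟ^2 = Z/2

nerve of the cover:
  V12={t14,t27,t33} V13={t5,t26,t33} V14={t5,t6,t30} V15={t6,t8,t16} V16={t3,t8,t27} V23={t2,t13,t33} V24={t11,t17,t22} V25={t7,t11,t13} V26={t12,t17,t27} V34={t5,t25,t31} V35={t13,t18,t32} V36={t9,t18,t25,t29} V45={t1,t6,t11} V46={t17,t23,t25} V56={t8,t18,t24}
  V123={t33} V126={t27} V134={t5} V145={t6} V156={t8} V235={t13} V245={t11} V246={t17} V346={t25} V356={t18}
C dims 6,15,10; δ0: rk 5, SNF 1^5; δ1: rk 10, SNF 1^9·2
Ȟ^0 = (6 − 5) − 0 = 1, so Ȟ^0 ≅ Z
Ȟ^1 = (15 − 10) − 5 = 0, so Ȟ^1 ≅ 0
Ȟ^2 = (10 − 0) − 10 = 0 plus torsion [2], so Ȟ^2 ≅ Z/2


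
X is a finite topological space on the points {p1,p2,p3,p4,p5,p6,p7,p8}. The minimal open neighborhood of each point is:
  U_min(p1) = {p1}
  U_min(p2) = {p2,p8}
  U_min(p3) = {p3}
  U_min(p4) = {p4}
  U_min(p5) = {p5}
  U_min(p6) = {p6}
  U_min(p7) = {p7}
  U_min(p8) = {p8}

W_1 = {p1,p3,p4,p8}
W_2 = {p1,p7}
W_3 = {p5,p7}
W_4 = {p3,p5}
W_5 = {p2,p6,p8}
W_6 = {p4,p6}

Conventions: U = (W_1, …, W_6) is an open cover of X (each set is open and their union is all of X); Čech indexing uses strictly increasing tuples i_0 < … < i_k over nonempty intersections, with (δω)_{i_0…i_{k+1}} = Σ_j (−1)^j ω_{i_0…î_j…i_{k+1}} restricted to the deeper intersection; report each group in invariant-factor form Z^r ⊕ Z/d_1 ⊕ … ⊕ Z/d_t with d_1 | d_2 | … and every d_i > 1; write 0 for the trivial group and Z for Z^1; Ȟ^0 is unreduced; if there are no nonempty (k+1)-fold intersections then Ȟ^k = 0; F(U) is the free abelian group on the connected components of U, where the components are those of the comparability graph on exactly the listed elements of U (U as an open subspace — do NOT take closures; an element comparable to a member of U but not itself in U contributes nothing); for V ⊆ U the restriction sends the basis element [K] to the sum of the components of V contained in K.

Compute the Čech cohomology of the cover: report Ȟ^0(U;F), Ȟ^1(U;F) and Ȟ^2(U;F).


intersection data:
  W12={p1} W14={p3} W15={p8} W16={p4} W23={p7} W34={p5} W56={p6}
components per intersection:
  W1: {p1} {p3} {p4} {p8}
  W2: {p1} {p7}
  W3: {p5} {p7}
  W4: {p3} {p5}
  W5: {p2,p8} {p6}
  W6: {p4} {p6}
  W12: {p1}
  W14: {p3}
  W15: {p8}
  W16: {p4}
  W23: {p7}
  W34: {p5}
  W56: {p6}
C dims 14,7; δ0: rk 7, SNF 1^7
Ȟ^0 = (14 − 7) − 0 = 7, so Ȟ^0 ≅ Z^7
Ȟ^1 = (7 − 0) − 7 = 0, so Ȟ^1 ≅ 0
Ȟ^2 = (0 − 0) − 0 = 0, so Ȟ^2 ≅ 0

Ȟ^0 ≅ Z^7, Ȟ^1 ≅ 0 and Ȟ^2 ≅ 0


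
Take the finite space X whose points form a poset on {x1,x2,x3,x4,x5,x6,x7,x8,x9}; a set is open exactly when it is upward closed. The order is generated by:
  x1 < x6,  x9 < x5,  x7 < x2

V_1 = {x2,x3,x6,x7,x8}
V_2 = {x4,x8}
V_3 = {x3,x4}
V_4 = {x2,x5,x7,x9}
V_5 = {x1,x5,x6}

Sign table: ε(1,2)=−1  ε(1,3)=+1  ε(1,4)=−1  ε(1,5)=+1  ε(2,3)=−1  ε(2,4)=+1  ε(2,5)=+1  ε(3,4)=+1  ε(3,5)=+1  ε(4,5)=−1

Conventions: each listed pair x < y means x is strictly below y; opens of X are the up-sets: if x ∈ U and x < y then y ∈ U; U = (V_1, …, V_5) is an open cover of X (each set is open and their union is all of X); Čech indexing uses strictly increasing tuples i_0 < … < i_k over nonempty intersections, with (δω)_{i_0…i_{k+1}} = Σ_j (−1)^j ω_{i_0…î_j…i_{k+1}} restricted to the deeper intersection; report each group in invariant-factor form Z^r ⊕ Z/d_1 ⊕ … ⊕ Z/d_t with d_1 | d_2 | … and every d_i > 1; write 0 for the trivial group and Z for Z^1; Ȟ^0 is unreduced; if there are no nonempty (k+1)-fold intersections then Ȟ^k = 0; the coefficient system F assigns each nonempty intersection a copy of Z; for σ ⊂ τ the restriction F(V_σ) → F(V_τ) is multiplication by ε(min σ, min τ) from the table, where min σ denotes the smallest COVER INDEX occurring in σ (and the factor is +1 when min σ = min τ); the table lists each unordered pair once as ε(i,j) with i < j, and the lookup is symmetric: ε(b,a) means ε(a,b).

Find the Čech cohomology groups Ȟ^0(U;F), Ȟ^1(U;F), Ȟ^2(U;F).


Ȟ^0 ≅ Z,  Ȟ^1 ≅ Z^2,  Ȟ^2 ≅ 0

nerve of the cover:
  V12={x8} V13={x3} V14={x2,x7} V15={x6} V23={x4} V45={x5}
C dims 5,6; δ0: rk 4, SNF 1^4
Ȟ^0 = (5 − 4) − 0 = 1, so Ȟ^0 ≅ Z
Ȟ^1 = (6 − 0) − 4 = 2, so Ȟ^1 ≅ Z^2
Ȟ^2 = (0 − 0) − 0 = 0, so Ȟ^2 ≅ 0


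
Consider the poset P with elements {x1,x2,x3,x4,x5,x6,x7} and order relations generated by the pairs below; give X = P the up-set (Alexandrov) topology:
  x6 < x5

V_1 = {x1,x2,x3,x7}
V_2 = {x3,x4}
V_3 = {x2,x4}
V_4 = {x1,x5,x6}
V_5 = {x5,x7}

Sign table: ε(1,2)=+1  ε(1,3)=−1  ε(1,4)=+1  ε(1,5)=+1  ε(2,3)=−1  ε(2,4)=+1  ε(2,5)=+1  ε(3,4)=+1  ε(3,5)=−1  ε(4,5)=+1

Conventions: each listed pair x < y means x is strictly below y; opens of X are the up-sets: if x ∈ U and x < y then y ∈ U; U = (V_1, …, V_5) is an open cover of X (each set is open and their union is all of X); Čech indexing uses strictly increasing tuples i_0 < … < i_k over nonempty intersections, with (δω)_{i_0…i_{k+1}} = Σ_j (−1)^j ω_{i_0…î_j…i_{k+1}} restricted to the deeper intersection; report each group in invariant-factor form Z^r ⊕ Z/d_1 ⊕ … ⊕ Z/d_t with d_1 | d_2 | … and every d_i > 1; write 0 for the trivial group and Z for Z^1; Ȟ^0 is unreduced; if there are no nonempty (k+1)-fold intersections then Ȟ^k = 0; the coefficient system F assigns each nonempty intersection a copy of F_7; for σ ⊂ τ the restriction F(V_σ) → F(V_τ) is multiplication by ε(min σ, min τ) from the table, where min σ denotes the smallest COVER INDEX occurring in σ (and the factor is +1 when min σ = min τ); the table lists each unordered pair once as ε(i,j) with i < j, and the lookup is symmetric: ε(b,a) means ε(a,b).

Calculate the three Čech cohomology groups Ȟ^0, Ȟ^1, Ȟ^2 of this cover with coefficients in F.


cover nerve:
  V12={x3} V13={x2} V14={x1} V15={x7} V23={x4} V45={x5}
C dims 5,6; δ0: rk_F7 4
Ȟ^0: (5−4)−0=1 ⇒ Z/7
Ȟ^1: (6−0)−4=2 ⇒ Z/7 ⊕ Z/7
Ȟ^2: (0−0)−0=0 ⇒ 0

Ȟ^0(U;F) ≅ Z/7; Ȟ^1(U;F) ≅ Z/7 ⊕ Z/7; Ȟ^2(U;F) ≅ 0
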